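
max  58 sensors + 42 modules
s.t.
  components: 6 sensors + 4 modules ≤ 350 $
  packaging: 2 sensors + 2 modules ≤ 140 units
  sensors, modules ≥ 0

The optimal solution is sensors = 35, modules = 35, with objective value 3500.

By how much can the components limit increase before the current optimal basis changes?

Binding constraints: components, packaging. The basis is B = [[6,4],[2,2]] with det 4.
Per unit increase in components, x* moves by d = (0.5, -0.5).
The basis stays optimal until modules reaches 0; allowable increase = 70 $.

70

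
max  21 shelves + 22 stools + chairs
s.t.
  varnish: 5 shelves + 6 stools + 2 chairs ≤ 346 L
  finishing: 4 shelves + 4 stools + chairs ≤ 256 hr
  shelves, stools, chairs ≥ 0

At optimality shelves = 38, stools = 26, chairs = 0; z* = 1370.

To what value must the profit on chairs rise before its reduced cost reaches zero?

Both varnish and finishing are binding at x*.
From A_Bᵀ y = c: 5·y_varnish + 4·y_finishing = 21; 6·y_varnish + 4·y_finishing = 22.
This yields shadow prices y_varnish = 1, y_finishing = 4.
chairs enters the basis when its profit ≥ yᵀa₃ = 1·2 + 4·1 = 6.

6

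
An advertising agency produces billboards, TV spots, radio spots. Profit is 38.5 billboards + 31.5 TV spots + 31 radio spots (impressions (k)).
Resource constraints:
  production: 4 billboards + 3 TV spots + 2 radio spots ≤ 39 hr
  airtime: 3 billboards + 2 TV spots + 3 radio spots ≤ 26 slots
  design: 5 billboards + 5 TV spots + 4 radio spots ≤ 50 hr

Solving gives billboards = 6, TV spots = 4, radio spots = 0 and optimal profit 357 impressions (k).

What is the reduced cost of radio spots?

Binding: airtime and design. Non-binding: production (3 unused).
By complementary slackness, y = 0 for the non-binding constraint.
Dual feasibility on the basic columns requires 3·y_airtime + 5·y_design = 38.5, 2·y_airtime + 5·y_design = 31.5.
Solving: y_airtime = 7, y_design = 3.5.
Reduced cost of radio spots: c₃ − yᵀa₃ = 31 − (7·3 + 3.5·4) = 31 − 35 = -4.

-4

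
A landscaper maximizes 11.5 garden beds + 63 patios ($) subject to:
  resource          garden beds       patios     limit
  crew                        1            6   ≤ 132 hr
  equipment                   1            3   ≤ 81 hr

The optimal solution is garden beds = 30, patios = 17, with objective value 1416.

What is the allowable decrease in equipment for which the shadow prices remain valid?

Binding constraints: crew, equipment. The basis is B = [[1,6],[1,3]] with det -3.
Per unit decrease in equipment, x* moves by d = (-2, 0.3333).
The basis stays optimal until garden beds reaches 0; allowable decrease = 15 hr.

15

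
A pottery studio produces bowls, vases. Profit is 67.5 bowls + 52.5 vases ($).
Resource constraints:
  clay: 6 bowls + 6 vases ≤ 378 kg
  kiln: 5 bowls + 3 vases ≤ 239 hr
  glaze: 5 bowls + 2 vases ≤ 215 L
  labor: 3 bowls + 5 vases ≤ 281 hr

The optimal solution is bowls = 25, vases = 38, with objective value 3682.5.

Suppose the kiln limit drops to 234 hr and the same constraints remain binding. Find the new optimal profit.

3645

Binding: clay and kiln. Non-binding: glaze (14 unused), labor (16 unused).
Since glaze, labor are not tight, their duals are 0.
The binding rows give the dual system: 6·y_clay + 5·y_kiln = 67.5 and 6·y_clay + 3·y_kiln = 52.5.
This yields shadow prices y_clay = 5, y_kiln = 7.5.
Δz = y_kiln·Δb = 7.5 × (-5) = -37.5, so new z* = 3682.5 − 37.5 = 3645.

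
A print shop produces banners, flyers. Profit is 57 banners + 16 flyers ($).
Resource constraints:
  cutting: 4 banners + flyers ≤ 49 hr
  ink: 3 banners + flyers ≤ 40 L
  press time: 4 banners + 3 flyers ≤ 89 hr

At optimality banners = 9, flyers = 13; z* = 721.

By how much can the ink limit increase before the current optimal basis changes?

Binding constraints: cutting, ink. The basis is B = [[4,1],[3,1]] with det 1.
Per unit increase in ink, x* moves by d = (-1, 4).
The basis stays optimal until press time becomes binding; allowable increase = 1.75 L.

1.75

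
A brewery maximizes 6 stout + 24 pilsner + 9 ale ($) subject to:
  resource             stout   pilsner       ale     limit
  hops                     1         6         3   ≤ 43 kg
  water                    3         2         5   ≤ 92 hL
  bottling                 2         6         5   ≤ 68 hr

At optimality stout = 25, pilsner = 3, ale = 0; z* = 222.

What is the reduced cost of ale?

Binding: hops and bottling. Non-binding: water (11 unused).
Since water is not tight, its dual is 0.
Dual feasibility on the basic columns requires 1·y_hops + 2·y_bottling = 6, 6·y_hops + 6·y_bottling = 24.
→ y_hops = 2 and y_bottling = 2.
Reduced cost of ale: c₃ − yᵀa₃ = 9 − (2·3 + 2·5) = 9 − 16 = -7.

-7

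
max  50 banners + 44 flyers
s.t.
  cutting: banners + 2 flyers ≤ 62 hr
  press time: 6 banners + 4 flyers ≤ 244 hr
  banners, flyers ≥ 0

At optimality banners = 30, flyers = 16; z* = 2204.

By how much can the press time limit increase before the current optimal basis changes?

Binding constraints: cutting, press time. The basis is B = [[1,2],[6,4]] with det -8.
Per unit increase in press time, x* moves by d = (0.25, -0.125).
The basis stays optimal until flyers reaches 0; allowable increase = 128 hr.

128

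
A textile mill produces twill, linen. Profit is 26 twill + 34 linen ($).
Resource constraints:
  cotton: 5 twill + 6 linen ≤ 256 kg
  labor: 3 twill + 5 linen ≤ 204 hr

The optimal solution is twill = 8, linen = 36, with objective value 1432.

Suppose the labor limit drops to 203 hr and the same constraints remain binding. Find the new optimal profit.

1430

At the optimum: cotton uses 256 of 256 (binding); labor uses 204 of 204 (binding).
Dual feasibility on the basic columns requires 5·y_cotton + 3·y_labor = 26, 6·y_cotton + 5·y_labor = 34.
Solving: y_cotton = 4, y_labor = 2.
Δz = y_labor·Δb = 2 × (-1) = -2, so new z* = 1432 − 2 = 1430.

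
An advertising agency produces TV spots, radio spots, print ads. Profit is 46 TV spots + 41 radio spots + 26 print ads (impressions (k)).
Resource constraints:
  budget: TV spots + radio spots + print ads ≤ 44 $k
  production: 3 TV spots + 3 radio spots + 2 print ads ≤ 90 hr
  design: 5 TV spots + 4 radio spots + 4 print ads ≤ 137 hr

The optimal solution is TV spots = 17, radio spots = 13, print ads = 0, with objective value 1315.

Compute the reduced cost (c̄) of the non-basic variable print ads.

Binding: production and design. Non-binding: budget (14 unused).
Since budget is not tight, its dual is 0.
The binding rows give the dual system: 3·y_production + 5·y_design = 46 and 3·y_production + 4·y_design = 41.
Solving: y_production = 7, y_design = 5.
Reduced cost of print ads: c₃ − yᵀa₃ = 26 − (7·2 + 5·4) = 26 − 34 = -8.

-8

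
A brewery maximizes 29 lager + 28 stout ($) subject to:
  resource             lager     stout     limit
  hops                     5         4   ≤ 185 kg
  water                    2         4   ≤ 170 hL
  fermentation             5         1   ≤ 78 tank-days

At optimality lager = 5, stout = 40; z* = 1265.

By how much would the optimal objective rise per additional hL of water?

2

Check each constraint at x*: hops 185/185 (tight); water 170/170 (tight); fermentation 65/78 (slack 13).
Since fermentation is not tight, its dual is 0.
The binding rows give the dual system: 5·y_hops + 2·y_water = 29 and 4·y_hops + 4·y_water = 28.
→ y_hops = 5 and y_water = 2.
Shadow price of water = 2.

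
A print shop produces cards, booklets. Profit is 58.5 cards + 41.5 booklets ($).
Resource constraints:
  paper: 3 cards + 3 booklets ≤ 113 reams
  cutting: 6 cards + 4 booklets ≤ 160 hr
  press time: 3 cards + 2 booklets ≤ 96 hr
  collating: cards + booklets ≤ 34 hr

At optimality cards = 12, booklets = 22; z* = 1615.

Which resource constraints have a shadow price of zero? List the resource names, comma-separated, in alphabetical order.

paper: 102/113 (slack 11)
cutting: 160/160 (binding)
press time: 80/96 (slack 16)
collating: 34/34 (binding)
By complementary slackness, a constraint with positive slack has shadow price 0 → paper, press time.

paper, press time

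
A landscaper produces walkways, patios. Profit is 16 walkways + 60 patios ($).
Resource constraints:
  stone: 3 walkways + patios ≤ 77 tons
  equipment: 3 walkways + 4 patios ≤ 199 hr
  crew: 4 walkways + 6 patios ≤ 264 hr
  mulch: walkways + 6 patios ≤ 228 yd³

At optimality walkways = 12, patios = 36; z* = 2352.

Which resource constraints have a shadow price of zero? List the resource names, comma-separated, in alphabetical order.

stone: 72/77 (slack 5)
equipment: 180/199 (slack 19)
crew: 264/264 (binding)
mulch: 228/228 (binding)
By complementary slackness, a constraint with positive slack has shadow price 0 → equipment, stone.

equipment, stone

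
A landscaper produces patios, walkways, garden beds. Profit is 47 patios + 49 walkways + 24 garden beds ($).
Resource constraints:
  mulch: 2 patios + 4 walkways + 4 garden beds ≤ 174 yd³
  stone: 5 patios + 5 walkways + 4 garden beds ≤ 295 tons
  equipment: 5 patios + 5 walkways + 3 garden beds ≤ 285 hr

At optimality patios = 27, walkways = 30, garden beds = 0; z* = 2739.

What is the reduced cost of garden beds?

-7

Check each constraint at x*: mulch 174/174 (tight); stone 285/295 (slack 10); equipment 285/285 (tight).
Since stone is not tight, its dual is 0.
From A_Bᵀ y = c: 2·y_mulch + 5·y_equipment = 47; 4·y_mulch + 5·y_equipment = 49.
Solving: y_mulch = 1, y_equipment = 9.
Reduced cost of garden beds: c₃ − yᵀa₃ = 24 − (1·4 + 9·3) = 24 − 31 = -7.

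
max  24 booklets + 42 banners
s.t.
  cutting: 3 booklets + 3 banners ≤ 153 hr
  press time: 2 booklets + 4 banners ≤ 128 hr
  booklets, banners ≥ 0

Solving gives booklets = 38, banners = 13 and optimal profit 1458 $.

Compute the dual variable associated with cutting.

2

At the optimum: cutting uses 153 of 153 (binding); press time uses 128 of 128 (binding).
Dual feasibility on the basic columns requires 3·y_cutting + 2·y_press time = 24, 3·y_cutting + 4·y_press time = 42.
This yields shadow prices y_cutting = 2, y_press time = 9.
Shadow price of cutting = 2.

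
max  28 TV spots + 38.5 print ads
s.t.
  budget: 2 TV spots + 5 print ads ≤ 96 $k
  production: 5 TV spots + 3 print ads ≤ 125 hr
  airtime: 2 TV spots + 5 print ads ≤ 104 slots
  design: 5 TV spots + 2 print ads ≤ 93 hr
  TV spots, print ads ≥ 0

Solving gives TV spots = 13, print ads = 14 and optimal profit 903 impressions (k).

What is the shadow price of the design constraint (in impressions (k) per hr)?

Binding: budget and design. Non-binding: production (18 unused), airtime (8 unused).
By complementary slackness, y = 0 for the non-binding constraints.
Dual feasibility on the basic columns requires 2·y_budget + 5·y_design = 28, 5·y_budget + 2·y_design = 38.5.
→ y_budget = 6.5 and y_design = 3.
Shadow price of design = 3.

3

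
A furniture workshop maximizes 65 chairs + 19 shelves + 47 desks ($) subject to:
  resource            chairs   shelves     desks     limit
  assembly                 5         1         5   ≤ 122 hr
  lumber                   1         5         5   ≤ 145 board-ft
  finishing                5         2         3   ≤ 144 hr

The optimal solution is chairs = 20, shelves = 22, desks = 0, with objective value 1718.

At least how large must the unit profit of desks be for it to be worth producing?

At the optimum: assembly uses 122 of 122 (binding); lumber uses 130 of 145 (slack = 15); finishing uses 144 of 144 (binding).
Slack constraints have shadow price 0 (complementary slackness).
Dual feasibility on the basic columns requires 5·y_assembly + 5·y_finishing = 65, 1·y_assembly + 2·y_finishing = 19.
→ y_assembly = 7 and y_finishing = 6.
desks enters the basis when its profit ≥ yᵀa₃ = 7·5 + 6·3 = 53.

53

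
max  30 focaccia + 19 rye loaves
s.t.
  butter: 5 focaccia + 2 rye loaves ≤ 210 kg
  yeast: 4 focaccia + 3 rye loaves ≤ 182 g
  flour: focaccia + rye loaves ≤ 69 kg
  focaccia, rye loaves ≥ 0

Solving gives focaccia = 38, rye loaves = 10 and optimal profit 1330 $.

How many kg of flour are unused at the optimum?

flour used = 1·38 + 1·10 = 48; slack = 69 − 48 = 21.

21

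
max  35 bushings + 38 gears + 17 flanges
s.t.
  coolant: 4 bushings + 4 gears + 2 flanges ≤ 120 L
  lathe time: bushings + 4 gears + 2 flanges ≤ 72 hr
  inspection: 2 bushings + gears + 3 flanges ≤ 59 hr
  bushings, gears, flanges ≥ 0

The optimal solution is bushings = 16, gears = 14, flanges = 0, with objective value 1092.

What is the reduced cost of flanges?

-2

At the optimum: coolant uses 120 of 120 (binding); lathe time uses 72 of 72 (binding); inspection uses 46 of 59 (slack = 13).
By complementary slackness, y = 0 for the non-binding constraint.
The binding rows give the dual system: 4·y_coolant + 1·y_lathe time = 35 and 4·y_coolant + 4·y_lathe time = 38.
This yields shadow prices y_coolant = 8.5, y_lathe time = 1.
Reduced cost of flanges: c₃ − yᵀa₃ = 17 − (8.5·2 + 1·2) = 17 − 19 = -2.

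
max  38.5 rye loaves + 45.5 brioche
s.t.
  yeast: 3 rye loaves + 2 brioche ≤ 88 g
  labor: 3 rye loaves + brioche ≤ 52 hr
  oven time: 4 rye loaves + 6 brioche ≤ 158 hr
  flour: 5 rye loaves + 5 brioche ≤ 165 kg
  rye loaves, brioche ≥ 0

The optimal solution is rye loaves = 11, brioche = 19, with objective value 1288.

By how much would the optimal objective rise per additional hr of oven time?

7

Check each constraint at x*: yeast 71/88 (slack 17); labor 52/52 (tight); oven time 158/158 (tight); flour 150/165 (slack 15).
By complementary slackness, y = 0 for the non-binding constraints.
Dual feasibility on the basic columns requires 3·y_labor + 4·y_oven time = 38.5, 1·y_labor + 6·y_oven time = 45.5.
This yields shadow prices y_labor = 3.5, y_oven time = 7.
Shadow price of oven time = 7.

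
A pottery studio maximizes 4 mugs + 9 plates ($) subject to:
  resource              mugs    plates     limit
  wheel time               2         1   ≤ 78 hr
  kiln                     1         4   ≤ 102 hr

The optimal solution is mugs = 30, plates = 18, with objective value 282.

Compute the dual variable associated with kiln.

2

Both wheel time and kiln are binding at x*.
From A_Bᵀ y = c: 2·y_wheel time + 1·y_kiln = 4; 1·y_wheel time + 4·y_kiln = 9.
This yields shadow prices y_wheel time = 1, y_kiln = 2.
Shadow price of kiln = 2.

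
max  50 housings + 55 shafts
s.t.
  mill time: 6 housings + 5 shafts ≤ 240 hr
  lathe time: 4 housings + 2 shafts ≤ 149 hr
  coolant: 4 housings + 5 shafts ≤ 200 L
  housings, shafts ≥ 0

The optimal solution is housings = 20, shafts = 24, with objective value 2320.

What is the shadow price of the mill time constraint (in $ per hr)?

3

Binding: mill time and coolant. Non-binding: lathe time (21 unused).
By complementary slackness, y = 0 for the non-binding constraint.
Dual feasibility on the basic columns requires 6·y_mill time + 4·y_coolant = 50, 5·y_mill time + 5·y_coolant = 55.
This yields shadow prices y_mill time = 3, y_coolant = 8.
Shadow price of mill time = 3.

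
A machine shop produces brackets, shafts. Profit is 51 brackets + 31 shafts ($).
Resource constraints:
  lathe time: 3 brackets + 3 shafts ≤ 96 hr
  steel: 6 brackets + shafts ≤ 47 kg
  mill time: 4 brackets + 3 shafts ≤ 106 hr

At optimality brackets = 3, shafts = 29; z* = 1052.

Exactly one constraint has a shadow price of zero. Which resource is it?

mill time

lathe time: 96/96 (binding)
steel: 47/47 (binding)
mill time: 99/106 (slack 7)
By complementary slackness, a constraint with positive slack has shadow price 0 → mill time.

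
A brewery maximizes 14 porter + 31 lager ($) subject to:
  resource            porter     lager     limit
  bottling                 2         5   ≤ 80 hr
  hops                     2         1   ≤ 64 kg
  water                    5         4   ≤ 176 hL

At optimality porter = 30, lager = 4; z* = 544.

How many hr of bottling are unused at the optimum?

0

bottling used = 2·30 + 5·4 = 80; slack = 80 − 80 = 0.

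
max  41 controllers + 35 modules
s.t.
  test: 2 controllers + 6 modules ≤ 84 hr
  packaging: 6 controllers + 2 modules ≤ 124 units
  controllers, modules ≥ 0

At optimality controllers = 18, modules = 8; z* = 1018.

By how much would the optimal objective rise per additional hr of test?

4

Both test and packaging are binding at x*.
From A_Bᵀ y = c: 2·y_test + 6·y_packaging = 41; 6·y_test + 2·y_packaging = 35.
→ y_test = 4 and y_packaging = 5.5.
Shadow price of test = 4.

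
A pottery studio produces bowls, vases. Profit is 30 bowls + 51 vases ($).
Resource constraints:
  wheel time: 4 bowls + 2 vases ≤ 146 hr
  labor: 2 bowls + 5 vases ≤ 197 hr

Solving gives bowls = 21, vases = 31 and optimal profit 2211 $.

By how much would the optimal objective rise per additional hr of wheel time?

3

Check each constraint at x*: wheel time 146/146 (tight); labor 197/197 (tight).
The binding rows give the dual system: 4·y_wheel time + 2·y_labor = 30 and 2·y_wheel time + 5·y_labor = 51.
→ y_wheel time = 3 and y_labor = 9.
Shadow price of wheel time = 3.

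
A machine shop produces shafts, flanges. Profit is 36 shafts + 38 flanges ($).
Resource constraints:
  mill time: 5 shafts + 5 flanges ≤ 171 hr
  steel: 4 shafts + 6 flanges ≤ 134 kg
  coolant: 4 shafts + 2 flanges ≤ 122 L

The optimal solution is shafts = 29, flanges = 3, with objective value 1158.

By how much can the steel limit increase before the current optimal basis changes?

17.6

Binding constraints: steel, coolant. The basis is B = [[4,6],[4,2]] with det -16.
Per unit increase in steel, x* moves by d = (-0.125, 0.25).
The basis stays optimal until mill time becomes binding; allowable increase = 17.6 kg.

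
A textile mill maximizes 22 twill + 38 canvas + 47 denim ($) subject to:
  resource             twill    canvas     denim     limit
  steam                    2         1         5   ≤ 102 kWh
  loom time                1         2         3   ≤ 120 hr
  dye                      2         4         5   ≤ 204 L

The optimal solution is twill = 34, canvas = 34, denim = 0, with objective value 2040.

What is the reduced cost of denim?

At the optimum: steam uses 102 of 102 (binding); loom time uses 102 of 120 (slack = 18); dye uses 204 of 204 (binding).
Since loom time is not tight, its dual is 0.
Dual feasibility on the basic columns requires 2·y_steam + 2·y_dye = 22, 1·y_steam + 4·y_dye = 38.
This yields shadow prices y_steam = 2, y_dye = 9.
Reduced cost of denim: c₃ − yᵀa₃ = 47 − (2·5 + 9·5) = 47 − 55 = -8.

-8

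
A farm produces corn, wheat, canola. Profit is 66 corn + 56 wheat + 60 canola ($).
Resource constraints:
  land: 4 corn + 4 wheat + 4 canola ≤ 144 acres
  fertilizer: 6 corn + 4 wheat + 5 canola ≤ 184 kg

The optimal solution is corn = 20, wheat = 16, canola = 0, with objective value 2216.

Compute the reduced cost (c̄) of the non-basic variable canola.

-1

Both land and fertilizer are binding at x*.
Dual feasibility on the basic columns requires 4·y_land + 6·y_fertilizer = 66, 4·y_land + 4·y_fertilizer = 56.
Solving: y_land = 9, y_fertilizer = 5.
Reduced cost of canola: c₃ − yᵀa₃ = 60 − (9·4 + 5·5) = 60 − 61 = -1.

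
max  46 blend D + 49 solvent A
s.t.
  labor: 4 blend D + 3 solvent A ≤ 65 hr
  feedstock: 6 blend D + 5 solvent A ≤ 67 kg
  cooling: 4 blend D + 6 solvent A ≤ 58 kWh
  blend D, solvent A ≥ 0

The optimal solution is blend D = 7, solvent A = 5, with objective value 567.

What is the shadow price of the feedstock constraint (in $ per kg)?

Binding: feedstock and cooling. Non-binding: labor (22 unused).
Since labor is not tight, its dual is 0.
Dual feasibility on the basic columns requires 6·y_feedstock + 4·y_cooling = 46, 5·y_feedstock + 6·y_cooling = 49.
Solving: y_feedstock = 5, y_cooling = 4.
Shadow price of feedstock = 5.

5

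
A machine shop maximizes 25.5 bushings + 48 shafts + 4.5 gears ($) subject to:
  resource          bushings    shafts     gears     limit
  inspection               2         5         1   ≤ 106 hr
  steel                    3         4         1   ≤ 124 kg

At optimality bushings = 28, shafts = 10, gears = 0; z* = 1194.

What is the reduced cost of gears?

-6

Both inspection and steel are binding at x*.
From A_Bᵀ y = c: 2·y_inspection + 3·y_steel = 25.5; 5·y_inspection + 4·y_steel = 48.
Solving: y_inspection = 6, y_steel = 4.5.
Reduced cost of gears: c₃ − yᵀa₃ = 4.5 − (6·1 + 4.5·1) = 4.5 − 10.5 = -6.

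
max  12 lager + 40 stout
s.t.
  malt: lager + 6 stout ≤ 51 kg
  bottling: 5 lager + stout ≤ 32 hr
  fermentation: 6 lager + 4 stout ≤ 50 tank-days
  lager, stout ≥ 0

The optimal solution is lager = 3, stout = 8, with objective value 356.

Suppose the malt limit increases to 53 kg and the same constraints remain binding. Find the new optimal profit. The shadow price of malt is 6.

Δb = 2, so new z* = 356 + (6)·(2) = 356 + 12 = 368.

368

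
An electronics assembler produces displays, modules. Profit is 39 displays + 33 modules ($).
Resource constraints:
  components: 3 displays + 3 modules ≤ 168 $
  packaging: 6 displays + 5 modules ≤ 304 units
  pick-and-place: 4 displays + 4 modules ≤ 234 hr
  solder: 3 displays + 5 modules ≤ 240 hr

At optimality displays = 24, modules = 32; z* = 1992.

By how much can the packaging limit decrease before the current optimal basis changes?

4

Binding constraints: components, packaging. The basis is B = [[3,3],[6,5]] with det -3.
Per unit decrease in packaging, x* moves by d = (-1, 1).
The basis stays optimal until solder becomes binding; allowable decrease = 4 units.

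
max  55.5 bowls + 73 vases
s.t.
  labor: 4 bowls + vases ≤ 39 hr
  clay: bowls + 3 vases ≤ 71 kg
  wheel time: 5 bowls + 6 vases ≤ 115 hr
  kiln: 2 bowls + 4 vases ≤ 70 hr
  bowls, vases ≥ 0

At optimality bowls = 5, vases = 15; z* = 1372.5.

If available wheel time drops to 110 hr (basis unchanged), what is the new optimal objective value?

1325

Check each constraint at x*: labor 35/39 (slack 4); clay 50/71 (slack 21); wheel time 115/115 (tight); kiln 70/70 (tight).
By complementary slackness, y = 0 for the non-binding constraints.
Dual feasibility on the basic columns requires 5·y_wheel time + 2·y_kiln = 55.5, 6·y_wheel time + 4·y_kiln = 73.
→ y_wheel time = 9.5 and y_kiln = 4.
Δz = y_wheel time·Δb = 9.5 × (-5) = -47.5, so new z* = 1372.5 − 47.5 = 1325.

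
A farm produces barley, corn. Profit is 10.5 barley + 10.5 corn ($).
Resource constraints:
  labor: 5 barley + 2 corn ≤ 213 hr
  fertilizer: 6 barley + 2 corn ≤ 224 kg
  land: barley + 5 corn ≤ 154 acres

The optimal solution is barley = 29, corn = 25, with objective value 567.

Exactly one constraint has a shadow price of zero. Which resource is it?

labor: 195/213 (slack 18)
fertilizer: 224/224 (binding)
land: 154/154 (binding)
By complementary slackness, a constraint with positive slack has shadow price 0 → labor.

labor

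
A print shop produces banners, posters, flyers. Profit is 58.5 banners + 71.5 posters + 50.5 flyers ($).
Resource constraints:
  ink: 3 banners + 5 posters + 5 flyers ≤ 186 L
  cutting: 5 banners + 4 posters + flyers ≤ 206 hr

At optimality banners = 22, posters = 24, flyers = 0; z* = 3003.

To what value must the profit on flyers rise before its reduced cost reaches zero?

Both ink and cutting are binding at x*.
From A_Bᵀ y = c: 3·y_ink + 5·y_cutting = 58.5; 5·y_ink + 4·y_cutting = 71.5.
Solving: y_ink = 9.5, y_cutting = 6.
flyers enters the basis when its profit ≥ yᵀa₃ = 9.5·5 + 6·1 = 53.5.

53.5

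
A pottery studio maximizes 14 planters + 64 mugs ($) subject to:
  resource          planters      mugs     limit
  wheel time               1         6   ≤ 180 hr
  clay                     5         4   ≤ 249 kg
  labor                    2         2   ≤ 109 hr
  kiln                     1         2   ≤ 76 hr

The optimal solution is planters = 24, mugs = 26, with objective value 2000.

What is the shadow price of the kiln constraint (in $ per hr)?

5

Check each constraint at x*: wheel time 180/180 (tight); clay 224/249 (slack 25); labor 100/109 (slack 9); kiln 76/76 (tight).
Since clay, labor are not tight, their duals are 0.
From A_Bᵀ y = c: 1·y_wheel time + 1·y_kiln = 14; 6·y_wheel time + 2·y_kiln = 64.
Solving: y_wheel time = 9, y_kiln = 5.
Shadow price of kiln = 5.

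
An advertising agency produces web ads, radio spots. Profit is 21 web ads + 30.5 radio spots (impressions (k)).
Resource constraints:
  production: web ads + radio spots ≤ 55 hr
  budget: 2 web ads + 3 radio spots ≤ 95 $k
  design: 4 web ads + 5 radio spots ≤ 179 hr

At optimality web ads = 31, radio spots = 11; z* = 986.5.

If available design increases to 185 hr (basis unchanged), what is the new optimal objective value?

992.5

Check each constraint at x*: production 42/55 (slack 13); budget 95/95 (tight); design 179/179 (tight).
Slack constraints have shadow price 0 (complementary slackness).
The binding rows give the dual system: 2·y_budget + 4·y_design = 21 and 3·y_budget + 5·y_design = 30.5.
Solving: y_budget = 8.5, y_design = 1.
Δz = y_design·Δb = 1 × (6) = 6, so new z* = 986.5 + 6 = 992.5.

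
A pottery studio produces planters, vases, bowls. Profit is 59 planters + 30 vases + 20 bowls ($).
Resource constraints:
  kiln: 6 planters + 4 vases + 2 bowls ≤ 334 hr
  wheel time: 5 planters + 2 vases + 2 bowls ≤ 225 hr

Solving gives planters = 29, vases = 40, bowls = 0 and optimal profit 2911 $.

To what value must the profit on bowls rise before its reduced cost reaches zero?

22

At the optimum: kiln uses 334 of 334 (binding); wheel time uses 225 of 225 (binding).
Dual feasibility on the basic columns requires 6·y_kiln + 5·y_wheel time = 59, 4·y_kiln + 2·y_wheel time = 30.
→ y_kiln = 4 and y_wheel time = 7.
bowls enters the basis when its profit ≥ yᵀa₃ = 4·2 + 7·2 = 22.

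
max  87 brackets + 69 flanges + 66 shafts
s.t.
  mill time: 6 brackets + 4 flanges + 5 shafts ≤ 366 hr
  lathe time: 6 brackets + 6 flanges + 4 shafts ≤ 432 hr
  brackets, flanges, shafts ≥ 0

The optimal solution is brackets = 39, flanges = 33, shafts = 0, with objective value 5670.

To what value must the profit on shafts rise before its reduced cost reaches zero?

At the optimum: mill time uses 366 of 366 (binding); lathe time uses 432 of 432 (binding).
From A_Bᵀ y = c: 6·y_mill time + 6·y_lathe time = 87; 4·y_mill time + 6·y_lathe time = 69.
This yields shadow prices y_mill time = 9, y_lathe time = 5.5.
shafts enters the basis when its profit ≥ yᵀa₃ = 9·5 + 5.5·4 = 67.

67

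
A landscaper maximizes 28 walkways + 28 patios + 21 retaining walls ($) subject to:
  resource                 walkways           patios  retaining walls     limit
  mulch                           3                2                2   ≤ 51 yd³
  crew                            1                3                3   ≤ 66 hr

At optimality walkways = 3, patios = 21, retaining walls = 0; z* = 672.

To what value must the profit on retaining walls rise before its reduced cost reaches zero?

28

At the optimum: mulch uses 51 of 51 (binding); crew uses 66 of 66 (binding).
The binding rows give the dual system: 3·y_mulch + 1·y_crew = 28 and 2·y_mulch + 3·y_crew = 28.
Solving: y_mulch = 8, y_crew = 4.
retaining walls enters the basis when its profit ≥ yᵀa₃ = 8·2 + 4·3 = 28.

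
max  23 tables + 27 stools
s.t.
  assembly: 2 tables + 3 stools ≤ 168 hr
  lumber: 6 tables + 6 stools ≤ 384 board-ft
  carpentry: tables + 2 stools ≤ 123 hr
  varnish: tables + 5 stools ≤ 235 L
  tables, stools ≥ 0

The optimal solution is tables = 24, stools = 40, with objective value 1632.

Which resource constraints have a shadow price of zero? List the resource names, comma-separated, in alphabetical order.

carpentry, varnish

assembly: 168/168 (binding)
lumber: 384/384 (binding)
carpentry: 104/123 (slack 19)
varnish: 224/235 (slack 11)
By complementary slackness, a constraint with positive slack has shadow price 0 → carpentry, varnish.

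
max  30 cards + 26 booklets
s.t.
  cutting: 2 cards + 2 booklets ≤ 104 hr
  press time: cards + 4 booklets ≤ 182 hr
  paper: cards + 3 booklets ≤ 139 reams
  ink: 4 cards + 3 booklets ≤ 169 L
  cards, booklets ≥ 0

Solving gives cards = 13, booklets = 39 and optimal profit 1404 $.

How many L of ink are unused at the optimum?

0

ink used = 4·13 + 3·39 = 169; slack = 169 − 169 = 0.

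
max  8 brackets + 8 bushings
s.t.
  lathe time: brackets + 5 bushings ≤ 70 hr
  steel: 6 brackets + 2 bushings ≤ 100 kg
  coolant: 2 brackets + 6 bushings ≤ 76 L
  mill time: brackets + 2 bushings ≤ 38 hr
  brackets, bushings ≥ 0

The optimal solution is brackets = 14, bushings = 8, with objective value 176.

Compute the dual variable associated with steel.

1

Check each constraint at x*: lathe time 54/70 (slack 16); steel 100/100 (tight); coolant 76/76 (tight); mill time 30/38 (slack 8).
Since lathe time, mill time are not tight, their duals are 0.
Dual feasibility on the basic columns requires 6·y_steel + 2·y_coolant = 8, 2·y_steel + 6·y_coolant = 8.
→ y_steel = 1 and y_coolant = 1.
Shadow price of steel = 1.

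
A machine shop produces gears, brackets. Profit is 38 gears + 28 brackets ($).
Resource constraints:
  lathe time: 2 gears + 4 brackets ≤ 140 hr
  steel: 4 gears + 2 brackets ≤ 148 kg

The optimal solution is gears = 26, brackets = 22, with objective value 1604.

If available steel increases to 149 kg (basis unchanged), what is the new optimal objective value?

1612

Check each constraint at x*: lathe time 140/140 (tight); steel 148/148 (tight).
From A_Bᵀ y = c: 2·y_lathe time + 4·y_steel = 38; 4·y_lathe time + 2·y_steel = 28.
Solving: y_lathe time = 3, y_steel = 8.
Δz = y_steel·Δb = 8 × (1) = 8, so new z* = 1604 + 8 = 1612.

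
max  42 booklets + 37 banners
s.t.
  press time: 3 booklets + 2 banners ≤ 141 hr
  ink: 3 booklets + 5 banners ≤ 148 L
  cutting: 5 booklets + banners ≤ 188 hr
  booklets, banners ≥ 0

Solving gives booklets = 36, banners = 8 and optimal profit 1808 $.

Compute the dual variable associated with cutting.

4.5

Binding: ink and cutting. Non-binding: press time (17 unused).
Since press time is not tight, its dual is 0.
From A_Bᵀ y = c: 3·y_ink + 5·y_cutting = 42; 5·y_ink + 1·y_cutting = 37.
This yields shadow prices y_ink = 6.5, y_cutting = 4.5.
Shadow price of cutting = 4.5.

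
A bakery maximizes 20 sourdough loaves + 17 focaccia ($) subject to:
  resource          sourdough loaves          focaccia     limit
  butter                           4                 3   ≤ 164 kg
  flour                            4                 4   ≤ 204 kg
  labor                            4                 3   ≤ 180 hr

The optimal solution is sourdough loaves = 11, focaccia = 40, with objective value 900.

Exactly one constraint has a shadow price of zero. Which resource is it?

butter: 164/164 (binding)
flour: 204/204 (binding)
labor: 164/180 (slack 16)
By complementary slackness, a constraint with positive slack has shadow price 0 → labor.

labor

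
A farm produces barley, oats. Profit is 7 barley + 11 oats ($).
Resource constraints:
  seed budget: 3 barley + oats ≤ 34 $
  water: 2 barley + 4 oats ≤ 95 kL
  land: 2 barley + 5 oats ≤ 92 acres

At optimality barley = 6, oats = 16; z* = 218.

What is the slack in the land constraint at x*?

0

land used = 2·6 + 5·16 = 92; slack = 92 − 92 = 0.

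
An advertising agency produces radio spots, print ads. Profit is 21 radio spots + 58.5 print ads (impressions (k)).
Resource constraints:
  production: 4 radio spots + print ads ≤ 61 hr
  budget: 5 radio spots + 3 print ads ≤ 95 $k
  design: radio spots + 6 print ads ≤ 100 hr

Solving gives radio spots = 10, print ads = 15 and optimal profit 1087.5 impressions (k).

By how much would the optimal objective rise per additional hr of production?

At the optimum: production uses 55 of 61 (slack = 6); budget uses 95 of 95 (binding); design uses 100 of 100 (binding).
Slack constraints have shadow price 0 (complementary slackness).
Dual feasibility on the basic columns requires 5·y_budget + 1·y_design = 21, 3·y_budget + 6·y_design = 58.5.
Solving: y_budget = 2.5, y_design = 8.5.
Shadow price of production = 0.

0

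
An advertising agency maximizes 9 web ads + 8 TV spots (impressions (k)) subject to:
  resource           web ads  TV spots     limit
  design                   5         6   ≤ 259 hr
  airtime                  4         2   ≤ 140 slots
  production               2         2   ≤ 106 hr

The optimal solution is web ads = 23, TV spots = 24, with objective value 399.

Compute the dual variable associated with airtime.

At the optimum: design uses 259 of 259 (binding); airtime uses 140 of 140 (binding); production uses 94 of 106 (slack = 12).
Since production is not tight, its dual is 0.
The binding rows give the dual system: 5·y_design + 4·y_airtime = 9 and 6·y_design + 2·y_airtime = 8.
This yields shadow prices y_design = 1, y_airtime = 1.
Shadow price of airtime = 1.

1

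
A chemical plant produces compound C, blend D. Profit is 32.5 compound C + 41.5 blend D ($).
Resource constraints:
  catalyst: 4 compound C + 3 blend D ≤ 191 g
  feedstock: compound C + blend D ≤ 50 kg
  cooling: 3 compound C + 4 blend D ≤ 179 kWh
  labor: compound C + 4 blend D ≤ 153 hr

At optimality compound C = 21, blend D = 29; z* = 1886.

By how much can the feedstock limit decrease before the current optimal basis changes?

Binding constraints: feedstock, cooling. The basis is B = [[1,1],[3,4]] with det 1.
Per unit decrease in feedstock, x* moves by d = (-4, 3).
The basis stays optimal until labor becomes binding; allowable decrease = 2 kg.

2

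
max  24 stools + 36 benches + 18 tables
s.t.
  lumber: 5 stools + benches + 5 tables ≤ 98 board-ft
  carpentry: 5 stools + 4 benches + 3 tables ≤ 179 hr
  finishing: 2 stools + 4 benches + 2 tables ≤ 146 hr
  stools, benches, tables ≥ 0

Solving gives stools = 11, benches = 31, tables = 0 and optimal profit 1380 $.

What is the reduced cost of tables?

-2

At the optimum: lumber uses 86 of 98 (slack = 12); carpentry uses 179 of 179 (binding); finishing uses 146 of 146 (binding).
By complementary slackness, y = 0 for the non-binding constraint.
From A_Bᵀ y = c: 5·y_carpentry + 2·y_finishing = 24; 4·y_carpentry + 4·y_finishing = 36.
This yields shadow prices y_carpentry = 2, y_finishing = 7.
Reduced cost of tables: c₃ − yᵀa₃ = 18 − (2·3 + 7·2) = 18 − 20 = -2.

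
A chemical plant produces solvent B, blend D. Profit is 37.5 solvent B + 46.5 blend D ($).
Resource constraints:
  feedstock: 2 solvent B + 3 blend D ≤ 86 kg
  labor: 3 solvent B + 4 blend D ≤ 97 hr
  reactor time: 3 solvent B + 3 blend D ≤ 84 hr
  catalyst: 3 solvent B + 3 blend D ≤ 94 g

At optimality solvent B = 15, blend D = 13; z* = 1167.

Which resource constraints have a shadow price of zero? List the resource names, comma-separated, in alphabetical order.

catalyst, feedstock

feedstock: 69/86 (slack 17)
labor: 97/97 (binding)
reactor time: 84/84 (binding)
catalyst: 84/94 (slack 10)
By complementary slackness, a constraint with positive slack has shadow price 0 → catalyst, feedstock.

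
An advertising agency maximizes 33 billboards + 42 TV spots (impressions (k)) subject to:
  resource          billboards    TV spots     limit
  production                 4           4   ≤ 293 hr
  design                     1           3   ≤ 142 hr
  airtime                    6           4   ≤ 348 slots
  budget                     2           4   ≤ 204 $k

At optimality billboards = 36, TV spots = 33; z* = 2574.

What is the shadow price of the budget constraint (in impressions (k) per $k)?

At the optimum: production uses 276 of 293 (slack = 17); design uses 135 of 142 (slack = 7); airtime uses 348 of 348 (binding); budget uses 204 of 204 (binding).
Since production, design are not tight, their duals are 0.
Dual feasibility on the basic columns requires 6·y_airtime + 2·y_budget = 33, 4·y_airtime + 4·y_budget = 42.
This yields shadow prices y_airtime = 3, y_budget = 7.5.
Shadow price of budget = 7.5.

7.5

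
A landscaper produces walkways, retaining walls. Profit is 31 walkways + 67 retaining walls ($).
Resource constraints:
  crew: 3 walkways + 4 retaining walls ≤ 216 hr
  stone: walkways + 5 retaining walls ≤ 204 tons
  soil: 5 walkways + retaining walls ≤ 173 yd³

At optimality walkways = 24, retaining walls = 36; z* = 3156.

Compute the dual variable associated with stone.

At the optimum: crew uses 216 of 216 (binding); stone uses 204 of 204 (binding); soil uses 156 of 173 (slack = 17).
Slack constraints have shadow price 0 (complementary slackness).
Dual feasibility on the basic columns requires 3·y_crew + 1·y_stone = 31, 4·y_crew + 5·y_stone = 67.
This yields shadow prices y_crew = 8, y_stone = 7.
Shadow price of stone = 7.

7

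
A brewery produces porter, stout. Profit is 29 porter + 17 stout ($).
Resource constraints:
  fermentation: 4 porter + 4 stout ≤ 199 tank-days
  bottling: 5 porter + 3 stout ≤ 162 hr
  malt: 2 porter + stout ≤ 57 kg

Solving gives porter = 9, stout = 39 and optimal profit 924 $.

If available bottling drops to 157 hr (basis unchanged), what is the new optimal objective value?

899

At the optimum: fermentation uses 192 of 199 (slack = 7); bottling uses 162 of 162 (binding); malt uses 57 of 57 (binding).
Slack constraints have shadow price 0 (complementary slackness).
Dual feasibility on the basic columns requires 5·y_bottling + 2·y_malt = 29, 3·y_bottling + 1·y_malt = 17.
This yields shadow prices y_bottling = 5, y_malt = 2.
Δz = y_bottling·Δb = 5 × (-5) = -25, so new z* = 924 − 25 = 899.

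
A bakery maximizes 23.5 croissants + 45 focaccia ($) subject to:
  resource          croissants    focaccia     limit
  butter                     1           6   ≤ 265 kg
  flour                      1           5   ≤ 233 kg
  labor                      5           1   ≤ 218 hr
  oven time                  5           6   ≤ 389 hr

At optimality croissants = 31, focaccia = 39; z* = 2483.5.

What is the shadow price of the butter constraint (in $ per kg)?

Check each constraint at x*: butter 265/265 (tight); flour 226/233 (slack 7); labor 194/218 (slack 24); oven time 389/389 (tight).
Since flour, labor are not tight, their duals are 0.
Dual feasibility on the basic columns requires 1·y_butter + 5·y_oven time = 23.5, 6·y_butter + 6·y_oven time = 45.
Solving: y_butter = 3.5, y_oven time = 4.
Shadow price of butter = 3.5.

3.5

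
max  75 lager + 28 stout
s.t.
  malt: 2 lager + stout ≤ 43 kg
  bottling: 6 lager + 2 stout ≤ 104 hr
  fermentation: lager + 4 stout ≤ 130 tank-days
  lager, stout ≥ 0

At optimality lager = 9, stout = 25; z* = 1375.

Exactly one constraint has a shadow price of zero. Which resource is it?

fermentation

malt: 43/43 (binding)
bottling: 104/104 (binding)
fermentation: 109/130 (slack 21)
By complementary slackness, a constraint with positive slack has shadow price 0 → fermentation.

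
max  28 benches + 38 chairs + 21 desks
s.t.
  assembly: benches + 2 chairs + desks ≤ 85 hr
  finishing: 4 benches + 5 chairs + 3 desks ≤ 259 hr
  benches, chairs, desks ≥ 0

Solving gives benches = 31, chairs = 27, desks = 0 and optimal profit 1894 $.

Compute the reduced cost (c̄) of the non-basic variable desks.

Both assembly and finishing are binding at x*.
From A_Bᵀ y = c: 1·y_assembly + 4·y_finishing = 28; 2·y_assembly + 5·y_finishing = 38.
This yields shadow prices y_assembly = 4, y_finishing = 6.
Reduced cost of desks: c₃ − yᵀa₃ = 21 − (4·1 + 6·3) = 21 − 22 = -1.

-1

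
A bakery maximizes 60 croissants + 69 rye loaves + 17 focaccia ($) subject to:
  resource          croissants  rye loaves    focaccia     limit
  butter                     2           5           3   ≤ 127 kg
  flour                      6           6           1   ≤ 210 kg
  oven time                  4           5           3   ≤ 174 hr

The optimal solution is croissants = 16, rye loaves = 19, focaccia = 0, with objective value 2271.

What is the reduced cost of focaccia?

-1

At the optimum: butter uses 127 of 127 (binding); flour uses 210 of 210 (binding); oven time uses 159 of 174 (slack = 15).
By complementary slackness, y = 0 for the non-binding constraint.
The binding rows give the dual system: 2·y_butter + 6·y_flour = 60 and 5·y_butter + 6·y_flour = 69.
→ y_butter = 3 and y_flour = 9.
Reduced cost of focaccia: c₃ − yᵀa₃ = 17 − (3·3 + 9·1) = 17 − 18 = -1.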